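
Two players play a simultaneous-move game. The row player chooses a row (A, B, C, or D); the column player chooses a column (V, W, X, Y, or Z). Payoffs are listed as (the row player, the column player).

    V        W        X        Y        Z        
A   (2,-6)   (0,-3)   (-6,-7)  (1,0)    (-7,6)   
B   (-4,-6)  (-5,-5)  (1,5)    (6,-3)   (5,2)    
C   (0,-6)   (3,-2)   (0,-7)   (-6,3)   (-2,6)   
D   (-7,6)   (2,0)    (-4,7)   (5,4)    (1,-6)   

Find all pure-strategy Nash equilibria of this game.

(B, X)

A profile is a Nash equilibrium when each player is best-responding to the other.
The row player's best responses — vs V: A (payoff 2); vs W: C (payoff 3); vs X: B (payoff 1); vs Y: B (payoff 6); vs Z: B (payoff 5).
The column player's best responses — vs A: Z (payoff 6); vs B: X (payoff 5); vs C: Z (payoff 6); vs D: X (payoff 7).
The only mutual best response is (B, X); neither player gains by switching there.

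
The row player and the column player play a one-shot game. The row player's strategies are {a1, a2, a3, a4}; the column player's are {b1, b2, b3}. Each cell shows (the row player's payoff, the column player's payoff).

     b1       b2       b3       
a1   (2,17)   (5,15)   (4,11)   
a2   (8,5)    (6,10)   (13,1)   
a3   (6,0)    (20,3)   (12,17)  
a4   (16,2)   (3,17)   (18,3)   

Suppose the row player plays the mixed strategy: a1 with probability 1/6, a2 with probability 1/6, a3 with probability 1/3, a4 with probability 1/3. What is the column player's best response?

b2

The column player's best reply maximizes expected payoff against the mix.
b1: (1/6)·17 + (1/6)·5 + (1/3)·0 + (1/3)·2 = 13/3
b2: (1/6)·15 + (1/6)·10 + (1/3)·3 + (1/3)·17 = 65/6
b3: (1/6)·11 + (1/6)·1 + (1/3)·17 + (1/3)·3 = 26/3
Highest expected payoff is 65/6, from b2.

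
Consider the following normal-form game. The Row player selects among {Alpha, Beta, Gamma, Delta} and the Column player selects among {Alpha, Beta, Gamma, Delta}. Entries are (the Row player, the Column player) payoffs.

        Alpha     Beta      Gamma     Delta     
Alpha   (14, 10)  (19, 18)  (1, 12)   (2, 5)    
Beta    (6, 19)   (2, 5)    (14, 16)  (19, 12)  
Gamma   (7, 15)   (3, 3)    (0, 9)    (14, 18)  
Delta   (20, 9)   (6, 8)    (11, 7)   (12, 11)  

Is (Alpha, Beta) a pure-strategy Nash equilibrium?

Yes

Holding the Column player at Beta: the Row player gets 19 from Alpha, versus 2 from Beta, 3 from Gamma, 6 from Delta. No profitable deviation for the Row player.
Holding the Row player at Alpha: the Column player gets 18 from Beta, versus 10 from Alpha, 12 from Gamma, 5 from Delta. No profitable deviation for the Column player either.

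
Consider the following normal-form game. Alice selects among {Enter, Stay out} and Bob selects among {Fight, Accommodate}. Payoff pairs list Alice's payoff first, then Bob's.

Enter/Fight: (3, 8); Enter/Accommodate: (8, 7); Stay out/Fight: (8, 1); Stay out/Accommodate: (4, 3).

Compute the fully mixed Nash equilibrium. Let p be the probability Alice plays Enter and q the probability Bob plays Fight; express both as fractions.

p = 2/3, q = 4/9

Each player's mixing probability is pinned down by making the *other* player indifferent.
Bob indifferent between Fight and Accommodate: p·8 + (1−p)·1 = p·7 + (1−p)·3 ⟹ 1 + 7p = 3 + 4p ⟹ p = 2/3.
Alice indifferent between Enter and Stay out: q·3 + (1−q)·8 = q·8 + (1−q)·4 ⟹ 8 + (-5)q = 4 + 4q ⟹ q = 4/9.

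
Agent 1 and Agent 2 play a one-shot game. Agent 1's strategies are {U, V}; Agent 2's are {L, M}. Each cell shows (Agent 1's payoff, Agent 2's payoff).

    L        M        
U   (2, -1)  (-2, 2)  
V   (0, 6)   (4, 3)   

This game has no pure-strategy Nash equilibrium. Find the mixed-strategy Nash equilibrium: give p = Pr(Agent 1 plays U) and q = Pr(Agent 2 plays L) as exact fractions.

Each player's mixing probability is pinned down by making the *other* player indifferent.
Agent 2 indifferent between L and M: p·(-1) + (1−p)·6 = p·2 + (1−p)·3 ⟹ 6 + (-7)p = 3 + (-1)p ⟹ p = 1/2.
Agent 1 indifferent between U and V: q·2 + (1−q)·(-2) = q·0 + (1−q)·4 ⟹ (-2) + 4q = 4 + (-4)q ⟹ q = 3/4.

p = 1/2, q = 3/4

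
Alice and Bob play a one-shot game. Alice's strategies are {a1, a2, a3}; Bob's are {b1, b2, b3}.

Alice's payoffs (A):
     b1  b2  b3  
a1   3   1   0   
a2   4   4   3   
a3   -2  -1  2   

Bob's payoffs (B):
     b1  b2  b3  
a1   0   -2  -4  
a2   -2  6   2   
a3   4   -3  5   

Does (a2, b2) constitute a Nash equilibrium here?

Holding Bob at b2: Alice gets 4 from a2, versus 1 from a1, -1 from a3. No profitable deviation for Alice.
Holding Alice at a2: Bob gets 6 from b2, versus -2 from b1, 2 from b3. No profitable deviation for Bob either.

Yes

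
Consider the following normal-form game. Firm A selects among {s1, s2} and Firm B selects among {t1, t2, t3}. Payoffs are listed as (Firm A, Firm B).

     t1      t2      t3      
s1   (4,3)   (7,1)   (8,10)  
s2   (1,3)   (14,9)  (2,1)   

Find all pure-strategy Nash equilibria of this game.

Check mutual best responses: a cell is a NE iff neither player can gain by unilaterally deviating.
Firm A's best responses — vs t1: s1 (payoff 4); vs t2: s2 (payoff 14); vs t3: s1 (payoff 8).
Firm B's best responses — vs s1: t3 (payoff 10); vs s2: t2 (payoff 9).
Mutual best responses occur at (s1, t3) and (s2, t2); at each, neither player gains by switching.

(s1, t3) and (s2, t2)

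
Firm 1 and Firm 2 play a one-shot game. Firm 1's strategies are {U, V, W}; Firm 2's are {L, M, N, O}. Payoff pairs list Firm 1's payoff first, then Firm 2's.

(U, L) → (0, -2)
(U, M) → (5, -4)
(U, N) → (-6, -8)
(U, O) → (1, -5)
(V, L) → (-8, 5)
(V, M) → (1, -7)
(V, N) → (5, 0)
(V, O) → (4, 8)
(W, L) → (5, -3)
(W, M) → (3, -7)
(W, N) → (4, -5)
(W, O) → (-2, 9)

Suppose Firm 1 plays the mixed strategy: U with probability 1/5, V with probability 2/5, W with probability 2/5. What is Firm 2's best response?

Compute Firm 2's expected payoff from each pure strategy against the given mix.
L: (1/5)·(-2) + (2/5)·5 + (2/5)·(-3) = 2/5
M: (1/5)·(-4) + (2/5)·(-7) + (2/5)·(-7) = -32/5
N: (1/5)·(-8) + (2/5)·0 + (2/5)·(-5) = -18/5
O: (1/5)·(-5) + (2/5)·8 + (2/5)·9 = 29/5
Highest expected payoff is 29/5, from O.

O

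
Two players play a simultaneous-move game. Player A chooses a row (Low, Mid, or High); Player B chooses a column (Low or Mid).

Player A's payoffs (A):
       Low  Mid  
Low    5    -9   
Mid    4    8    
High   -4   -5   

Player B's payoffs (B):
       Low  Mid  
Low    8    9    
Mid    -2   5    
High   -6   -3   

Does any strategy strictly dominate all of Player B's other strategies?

Mid

A strategy is strictly dominant if it gives Player B a strictly higher payoff than every other strategy, against every choice by the opponent.
Mid strictly dominates: vs Low: 9 > 8; vs Mid: 5 > -2; vs High: -3 > -6.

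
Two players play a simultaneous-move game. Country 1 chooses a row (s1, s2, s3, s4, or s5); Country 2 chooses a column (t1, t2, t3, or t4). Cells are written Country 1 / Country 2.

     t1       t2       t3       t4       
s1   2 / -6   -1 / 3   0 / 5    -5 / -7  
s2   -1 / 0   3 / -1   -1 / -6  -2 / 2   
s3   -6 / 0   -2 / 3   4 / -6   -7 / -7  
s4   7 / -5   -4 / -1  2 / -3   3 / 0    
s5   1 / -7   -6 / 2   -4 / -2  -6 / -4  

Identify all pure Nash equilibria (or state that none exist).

Find each player's best response to every opponent strategy; NE are the intersections.
Country 1's best responses — vs t1: s4 (payoff 7); vs t2: s2 (payoff 3); vs t3: s3 (payoff 4); vs t4: s4 (payoff 3).
Country 2's best responses — vs s1: t3 (payoff 5); vs s2: t4 (payoff 2); vs s3: t2 (payoff 3); vs s4: t4 (payoff 0); vs s5: t2 (payoff 2).
The only mutual best response is (s4, t4); neither player gains by switching there.

(s4, t4)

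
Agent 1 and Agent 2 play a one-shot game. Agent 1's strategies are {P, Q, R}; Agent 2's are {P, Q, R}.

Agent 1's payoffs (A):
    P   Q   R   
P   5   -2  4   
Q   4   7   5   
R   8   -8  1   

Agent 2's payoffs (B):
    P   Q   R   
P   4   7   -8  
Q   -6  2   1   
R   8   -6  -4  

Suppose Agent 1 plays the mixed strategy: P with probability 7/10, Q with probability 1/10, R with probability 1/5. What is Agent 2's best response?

Compute Agent 2's expected payoff from each pure strategy against the given mix.
P: (7/10)·4 + (1/10)·(-6) + (1/5)·8 = 19/5
Q: (7/10)·7 + (1/10)·2 + (1/5)·(-6) = 39/10
R: (7/10)·(-8) + (1/10)·1 + (1/5)·(-4) = -63/10
Highest expected payoff is 39/10, from Q.

Q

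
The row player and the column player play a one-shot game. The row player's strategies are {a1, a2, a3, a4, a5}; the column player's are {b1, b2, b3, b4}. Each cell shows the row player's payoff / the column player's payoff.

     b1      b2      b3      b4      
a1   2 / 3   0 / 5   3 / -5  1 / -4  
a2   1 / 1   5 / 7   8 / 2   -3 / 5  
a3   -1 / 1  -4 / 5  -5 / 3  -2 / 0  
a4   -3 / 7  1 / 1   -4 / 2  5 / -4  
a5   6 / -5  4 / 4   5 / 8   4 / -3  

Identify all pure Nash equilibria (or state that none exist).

(a2, b2)

Check mutual best responses: a cell is a NE iff neither player can gain by unilaterally deviating.
The row player's best responses — vs b1: a5 (payoff 6); vs b2: a2 (payoff 5); vs b3: a2 (payoff 8); vs b4: a4 (payoff 5).
The column player's best responses — vs a1: b2 (payoff 5); vs a2: b2 (payoff 7); vs a3: b2 (payoff 5); vs a4: b1 (payoff 7); vs a5: b3 (payoff 8).
The only mutual best response is (a2, b2); neither player gains by switching there.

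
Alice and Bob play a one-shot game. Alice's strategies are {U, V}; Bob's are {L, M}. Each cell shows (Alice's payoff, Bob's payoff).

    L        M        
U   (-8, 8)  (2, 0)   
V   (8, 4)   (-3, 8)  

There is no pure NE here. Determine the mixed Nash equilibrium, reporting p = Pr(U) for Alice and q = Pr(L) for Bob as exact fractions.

In a mixed NE each player is indifferent between their pure strategies, so the opponent's mix sets the indifference.
Bob indifferent between L and M: p·8 + (1−p)·4 = p·0 + (1−p)·8 ⟹ 4 + 4p = 8 + (-8)p ⟹ p = 1/3.
Alice indifferent between U and V: q·(-8) + (1−q)·2 = q·8 + (1−q)·(-3) ⟹ 2 + (-10)q = (-3) + 11q ⟹ q = 5/21.

p = 1/3, q = 5/21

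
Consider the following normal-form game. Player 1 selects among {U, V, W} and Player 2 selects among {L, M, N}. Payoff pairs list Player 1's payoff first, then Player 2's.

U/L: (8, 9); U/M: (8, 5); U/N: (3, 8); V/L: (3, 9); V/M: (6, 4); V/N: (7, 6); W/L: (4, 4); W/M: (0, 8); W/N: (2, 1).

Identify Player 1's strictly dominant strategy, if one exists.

None

Check whether one of Player 1's strategies beats all alternatives regardless of what the opponent does.
U is not dominant: against N, V gives 7 > 3.
V is not dominant: against L, U gives 8 > 3.
W is not dominant: against L, U gives 8 > 4.
No single strategy is best against every opponent action.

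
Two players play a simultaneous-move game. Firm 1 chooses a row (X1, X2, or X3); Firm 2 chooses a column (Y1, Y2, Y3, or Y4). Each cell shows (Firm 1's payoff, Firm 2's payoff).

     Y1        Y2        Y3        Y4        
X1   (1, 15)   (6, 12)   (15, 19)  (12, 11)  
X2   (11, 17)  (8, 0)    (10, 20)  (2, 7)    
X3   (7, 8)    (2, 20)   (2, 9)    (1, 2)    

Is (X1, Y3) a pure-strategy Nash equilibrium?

Holding Firm 2 at Y3: Firm 1 gets 15 from X1, versus 10 from X2, 2 from X3. No profitable deviation for Firm 1.
Holding Firm 1 at X1: Firm 2 gets 19 from Y3, versus 15 from Y1, 12 from Y2, 11 from Y4. No profitable deviation for Firm 2 either.

Yes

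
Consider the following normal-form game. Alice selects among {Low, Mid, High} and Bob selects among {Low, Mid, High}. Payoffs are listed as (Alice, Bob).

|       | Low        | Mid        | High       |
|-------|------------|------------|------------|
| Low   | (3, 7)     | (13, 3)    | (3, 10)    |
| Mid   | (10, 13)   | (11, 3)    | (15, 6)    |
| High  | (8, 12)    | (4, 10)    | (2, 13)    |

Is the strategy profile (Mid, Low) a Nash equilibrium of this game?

Yes

Holding Bob at Low: Alice gets 10 from Mid, versus 3 from Low, 8 from High. No profitable deviation for Alice.
Holding Alice at Mid: Bob gets 13 from Low, versus 3 from Mid, 6 from High. No profitable deviation for Bob either.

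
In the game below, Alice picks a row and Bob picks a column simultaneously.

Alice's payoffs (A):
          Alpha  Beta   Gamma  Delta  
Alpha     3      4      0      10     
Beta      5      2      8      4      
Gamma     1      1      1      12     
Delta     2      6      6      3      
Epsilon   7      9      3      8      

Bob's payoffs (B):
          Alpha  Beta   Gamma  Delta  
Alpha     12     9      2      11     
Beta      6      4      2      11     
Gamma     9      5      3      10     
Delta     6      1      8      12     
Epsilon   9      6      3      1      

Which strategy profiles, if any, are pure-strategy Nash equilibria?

(Gamma, Delta) and (Epsilon, Alpha)

Find each player's best response to every opponent strategy; NE are the intersections.
Alice's best responses — vs Alpha: Epsilon (payoff 7); vs Beta: Epsilon (payoff 9); vs Gamma: Beta (payoff 8); vs Delta: Gamma (payoff 12).
Bob's best responses — vs Alpha: Alpha (payoff 12); vs Beta: Delta (payoff 11); vs Gamma: Delta (payoff 10); vs Delta: Delta (payoff 12); vs Epsilon: Alpha (payoff 9).
Mutual best responses occur at (Gamma, Delta) and (Epsilon, Alpha); at each, neither player gains by switching.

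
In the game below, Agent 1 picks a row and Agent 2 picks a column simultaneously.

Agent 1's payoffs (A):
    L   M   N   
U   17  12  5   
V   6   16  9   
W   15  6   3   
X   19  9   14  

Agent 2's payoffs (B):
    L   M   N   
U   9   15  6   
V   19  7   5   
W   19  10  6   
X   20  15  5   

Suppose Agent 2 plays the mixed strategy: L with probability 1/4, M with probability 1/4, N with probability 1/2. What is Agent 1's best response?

Agent 1's best reply maximizes expected payoff against the mix.
U: (1/4)·17 + (1/4)·12 + (1/2)·5 = 39/4
V: (1/4)·6 + (1/4)·16 + (1/2)·9 = 10
W: (1/4)·15 + (1/4)·6 + (1/2)·3 = 27/4
X: (1/4)·19 + (1/4)·9 + (1/2)·14 = 14
Highest expected payoff is 14, from X.

X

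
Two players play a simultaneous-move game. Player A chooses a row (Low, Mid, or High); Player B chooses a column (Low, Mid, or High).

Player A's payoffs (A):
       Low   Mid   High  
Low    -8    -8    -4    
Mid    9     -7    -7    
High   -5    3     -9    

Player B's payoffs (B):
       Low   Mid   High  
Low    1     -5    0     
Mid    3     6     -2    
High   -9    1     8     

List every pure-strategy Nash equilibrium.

No pure-strategy Nash equilibrium

Find each player's best response to every opponent strategy; NE are the intersections.
Player A's best responses — vs Low: Mid (payoff 9); vs Mid: High (payoff 3); vs High: Low (payoff -4).
Player B's best responses — vs Low: Low (payoff 1); vs Mid: Mid (payoff 6); vs High: High (payoff 8).
No cell has both players best-responding. For instance, Player A's best reply to High is Low, but against Low Player B prefers Low over High.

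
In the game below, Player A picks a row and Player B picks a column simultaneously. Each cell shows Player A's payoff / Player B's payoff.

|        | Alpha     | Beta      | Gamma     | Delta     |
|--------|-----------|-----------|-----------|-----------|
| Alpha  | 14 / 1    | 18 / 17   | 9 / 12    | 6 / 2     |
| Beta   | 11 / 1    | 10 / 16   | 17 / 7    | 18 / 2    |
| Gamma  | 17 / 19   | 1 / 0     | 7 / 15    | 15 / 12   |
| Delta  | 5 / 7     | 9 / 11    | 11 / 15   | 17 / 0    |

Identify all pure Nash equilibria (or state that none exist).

Check mutual best responses: a cell is a NE iff neither player can gain by unilaterally deviating.
Player A's best responses — vs Alpha: Gamma (payoff 17); vs Beta: Alpha (payoff 18); vs Gamma: Beta (payoff 17); vs Delta: Beta (payoff 18).
Player B's best responses — vs Alpha: Beta (payoff 17); vs Beta: Beta (payoff 16); vs Gamma: Alpha (payoff 19); vs Delta: Gamma (payoff 15).
Mutual best responses occur at (Alpha, Beta) and (Gamma, Alpha); at each, neither player gains by switching.

(Alpha, Beta) and (Gamma, Alpha)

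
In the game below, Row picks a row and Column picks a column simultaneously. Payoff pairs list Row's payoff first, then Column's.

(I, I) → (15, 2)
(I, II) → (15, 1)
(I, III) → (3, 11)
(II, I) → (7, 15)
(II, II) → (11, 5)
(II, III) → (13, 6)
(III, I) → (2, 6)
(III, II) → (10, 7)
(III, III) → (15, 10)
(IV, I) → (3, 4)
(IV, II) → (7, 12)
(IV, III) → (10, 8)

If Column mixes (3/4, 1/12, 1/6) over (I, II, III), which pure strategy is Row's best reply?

Row's best reply maximizes expected payoff against the mix.
I: (3/4)·15 + (1/12)·15 + (1/6)·3 = 13
II: (3/4)·7 + (1/12)·11 + (1/6)·13 = 25/3
III: (3/4)·2 + (1/12)·10 + (1/6)·15 = 29/6
IV: (3/4)·3 + (1/12)·7 + (1/6)·10 = 9/2
Highest expected payoff is 13, from I.

I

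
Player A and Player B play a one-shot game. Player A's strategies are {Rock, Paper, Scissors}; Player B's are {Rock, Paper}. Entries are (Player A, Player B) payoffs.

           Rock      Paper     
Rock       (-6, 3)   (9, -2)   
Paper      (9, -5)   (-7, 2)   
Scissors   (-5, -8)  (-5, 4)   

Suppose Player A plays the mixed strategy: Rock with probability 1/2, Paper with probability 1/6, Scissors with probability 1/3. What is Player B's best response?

Paper

Player B's best reply maximizes expected payoff against the mix.
Rock: (1/2)·3 + (1/6)·(-5) + (1/3)·(-8) = -2
Paper: (1/2)·(-2) + (1/6)·2 + (1/3)·4 = 2/3
Highest expected payoff is 2/3, from Paper.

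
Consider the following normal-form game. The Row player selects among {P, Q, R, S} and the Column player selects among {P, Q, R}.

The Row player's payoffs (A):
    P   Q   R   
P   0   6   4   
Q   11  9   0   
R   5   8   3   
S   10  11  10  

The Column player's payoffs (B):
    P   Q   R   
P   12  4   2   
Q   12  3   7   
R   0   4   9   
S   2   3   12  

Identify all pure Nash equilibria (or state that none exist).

Find each player's best response to every opponent strategy; NE are the intersections.
The Row player's best responses — vs P: Q (payoff 11); vs Q: S (payoff 11); vs R: S (payoff 10).
The Column player's best responses — vs P: P (payoff 12); vs Q: P (payoff 12); vs R: R (payoff 9); vs S: R (payoff 12).
Mutual best responses occur at (Q, P) and (S, R); at each, neither player gains by switching.

(Q, P) and (S, R)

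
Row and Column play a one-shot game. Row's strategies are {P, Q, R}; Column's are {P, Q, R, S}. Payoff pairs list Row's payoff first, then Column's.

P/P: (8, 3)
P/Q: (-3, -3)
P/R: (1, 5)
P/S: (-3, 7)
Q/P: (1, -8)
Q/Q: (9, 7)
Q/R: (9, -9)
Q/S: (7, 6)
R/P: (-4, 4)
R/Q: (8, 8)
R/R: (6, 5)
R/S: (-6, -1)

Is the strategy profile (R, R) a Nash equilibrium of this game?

No

Holding Column at R: Row gets 6 from R but could get 9 by switching to Q. Row has a profitable deviation.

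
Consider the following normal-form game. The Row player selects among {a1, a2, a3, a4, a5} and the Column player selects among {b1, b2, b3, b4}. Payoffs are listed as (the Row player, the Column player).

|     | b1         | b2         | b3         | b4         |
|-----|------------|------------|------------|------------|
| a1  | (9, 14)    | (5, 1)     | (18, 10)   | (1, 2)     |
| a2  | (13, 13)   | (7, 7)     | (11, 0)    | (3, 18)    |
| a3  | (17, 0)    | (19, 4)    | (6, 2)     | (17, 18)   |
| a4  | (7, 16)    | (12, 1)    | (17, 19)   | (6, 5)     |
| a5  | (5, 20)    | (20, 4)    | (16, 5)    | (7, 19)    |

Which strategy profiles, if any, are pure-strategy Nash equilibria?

(a3, b4)

A profile is a Nash equilibrium when each player is best-responding to the other.
The Row player's best responses — vs b1: a3 (payoff 17); vs b2: a5 (payoff 20); vs b3: a1 (payoff 18); vs b4: a3 (payoff 17).
The Column player's best responses — vs a1: b1 (payoff 14); vs a2: b4 (payoff 18); vs a3: b4 (payoff 18); vs a4: b3 (payoff 19); vs a5: b1 (payoff 20).
The only mutual best response is (a3, b4); neither player gains by switching there.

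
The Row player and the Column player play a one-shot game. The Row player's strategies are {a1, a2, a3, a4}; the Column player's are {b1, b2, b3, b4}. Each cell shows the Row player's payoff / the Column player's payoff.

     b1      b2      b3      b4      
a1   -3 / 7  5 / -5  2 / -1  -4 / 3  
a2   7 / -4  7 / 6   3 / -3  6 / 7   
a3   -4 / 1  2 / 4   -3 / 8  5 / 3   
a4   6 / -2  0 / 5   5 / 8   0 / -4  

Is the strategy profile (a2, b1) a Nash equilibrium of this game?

No

Holding the Column player at b1: the Row player gets 7 from a2, versus -3 from a1, -4 from a3, 6 from a4. No profitable deviation for the Row player.
Holding the Row player at a2: the Column player gets -4 from b1 but could get 7 by switching to b4. The Column player has a profitable deviation.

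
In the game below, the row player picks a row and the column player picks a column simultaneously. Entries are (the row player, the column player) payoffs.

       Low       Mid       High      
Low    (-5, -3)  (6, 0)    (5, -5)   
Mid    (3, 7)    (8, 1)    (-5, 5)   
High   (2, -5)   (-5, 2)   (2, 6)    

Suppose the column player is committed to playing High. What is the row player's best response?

Low

With the column player fixed at High, the row player's payoffs are: Low → 5, Mid → -5, High → 2.
The maximum is 5, achieved by Low.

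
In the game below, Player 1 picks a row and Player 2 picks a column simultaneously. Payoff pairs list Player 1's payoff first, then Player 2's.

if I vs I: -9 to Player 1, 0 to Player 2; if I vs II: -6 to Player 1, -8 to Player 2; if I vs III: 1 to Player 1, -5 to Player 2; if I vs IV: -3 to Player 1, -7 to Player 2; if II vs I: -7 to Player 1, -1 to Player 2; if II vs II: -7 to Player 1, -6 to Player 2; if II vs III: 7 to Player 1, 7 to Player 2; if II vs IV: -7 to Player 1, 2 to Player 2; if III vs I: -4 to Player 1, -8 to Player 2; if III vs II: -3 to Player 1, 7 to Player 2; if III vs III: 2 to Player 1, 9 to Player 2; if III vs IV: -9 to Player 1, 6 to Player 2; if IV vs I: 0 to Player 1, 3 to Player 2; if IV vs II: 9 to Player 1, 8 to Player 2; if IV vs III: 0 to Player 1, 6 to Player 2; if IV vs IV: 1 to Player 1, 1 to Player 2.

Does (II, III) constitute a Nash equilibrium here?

Holding Player 2 at III: Player 1 gets 7 from II, versus 1 from I, 2 from III, 0 from IV. No profitable deviation for Player 1.
Holding Player 1 at II: Player 2 gets 7 from III, versus -1 from I, -6 from II, 2 from IV. No profitable deviation for Player 2 either.

Yes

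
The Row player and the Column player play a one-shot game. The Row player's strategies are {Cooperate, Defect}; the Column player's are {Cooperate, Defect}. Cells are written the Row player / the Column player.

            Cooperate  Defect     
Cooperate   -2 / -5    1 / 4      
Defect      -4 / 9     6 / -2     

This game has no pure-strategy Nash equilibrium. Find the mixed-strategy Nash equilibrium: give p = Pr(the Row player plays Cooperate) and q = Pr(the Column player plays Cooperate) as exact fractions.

Each player's mixing probability is pinned down by making the *other* player indifferent.
The Column player indifferent between Cooperate and Defect: p·(-5) + (1−p)·9 = p·4 + (1−p)·(-2) ⟹ 9 + (-14)p = (-2) + 6p ⟹ p = 11/20.
The Row player indifferent between Cooperate and Defect: q·(-2) + (1−q)·1 = q·(-4) + (1−q)·6 ⟹ 1 + (-3)q = 6 + (-10)q ⟹ q = 5/7.

p = 11/20, q = 5/7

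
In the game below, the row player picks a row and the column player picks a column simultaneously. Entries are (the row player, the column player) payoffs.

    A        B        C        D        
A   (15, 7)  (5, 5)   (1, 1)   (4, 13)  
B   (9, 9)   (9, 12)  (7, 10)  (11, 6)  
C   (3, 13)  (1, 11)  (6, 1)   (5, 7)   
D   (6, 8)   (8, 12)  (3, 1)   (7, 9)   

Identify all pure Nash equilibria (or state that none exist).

Find each player's best response to every opponent strategy; NE are the intersections.
The row player's best responses — vs A: A (payoff 15); vs B: B (payoff 9); vs C: B (payoff 7); vs D: B (payoff 11).
The column player's best responses — vs A: D (payoff 13); vs B: B (payoff 12); vs C: A (payoff 13); vs D: B (payoff 12).
The only mutual best response is (B, B); neither player gains by switching there.

(B, B)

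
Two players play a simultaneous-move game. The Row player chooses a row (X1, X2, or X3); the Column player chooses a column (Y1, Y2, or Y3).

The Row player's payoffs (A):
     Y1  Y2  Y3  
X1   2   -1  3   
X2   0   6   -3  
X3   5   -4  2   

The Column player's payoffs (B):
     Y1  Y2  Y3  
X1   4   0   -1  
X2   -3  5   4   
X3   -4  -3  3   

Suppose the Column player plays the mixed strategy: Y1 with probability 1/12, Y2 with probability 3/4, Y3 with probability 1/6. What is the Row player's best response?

Compute the Row player's expected payoff from each pure strategy against the given mix.
X1: (1/12)·2 + (3/4)·(-1) + (1/6)·3 = -1/12
X2: (1/12)·0 + (3/4)·6 + (1/6)·(-3) = 4
X3: (1/12)·5 + (3/4)·(-4) + (1/6)·2 = -9/4
Highest expected payoff is 4, from X2.

X2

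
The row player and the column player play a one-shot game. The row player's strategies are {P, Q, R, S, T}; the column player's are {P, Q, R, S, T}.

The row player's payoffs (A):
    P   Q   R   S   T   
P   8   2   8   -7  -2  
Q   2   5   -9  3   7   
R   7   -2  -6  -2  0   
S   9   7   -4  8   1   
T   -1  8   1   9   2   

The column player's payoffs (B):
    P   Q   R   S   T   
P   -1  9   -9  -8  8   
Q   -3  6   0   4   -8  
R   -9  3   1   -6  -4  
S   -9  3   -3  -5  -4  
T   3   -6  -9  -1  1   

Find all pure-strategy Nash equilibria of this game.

Check mutual best responses: a cell is a NE iff neither player can gain by unilaterally deviating.
The row player's best responses — vs P: S (payoff 9); vs Q: T (payoff 8); vs R: P (payoff 8); vs S: T (payoff 9); vs T: Q (payoff 7).
The column player's best responses — vs P: Q (payoff 9); vs Q: Q (payoff 6); vs R: Q (payoff 3); vs S: Q (payoff 3); vs T: P (payoff 3).
No cell has both players best-responding. For instance, the row player's best reply to T is Q, but against Q the column player prefers Q over T.

There is no pure-strategy Nash equilibrium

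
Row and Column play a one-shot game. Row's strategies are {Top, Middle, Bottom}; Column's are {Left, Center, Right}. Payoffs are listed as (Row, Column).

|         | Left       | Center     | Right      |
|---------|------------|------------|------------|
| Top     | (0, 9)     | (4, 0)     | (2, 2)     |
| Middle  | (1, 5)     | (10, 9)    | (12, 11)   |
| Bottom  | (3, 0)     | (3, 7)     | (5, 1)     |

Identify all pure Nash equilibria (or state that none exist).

(Middle, Right)

A profile is a Nash equilibrium when each player is best-responding to the other.
Row's best responses — vs Left: Bottom (payoff 3); vs Center: Middle (payoff 10); vs Right: Middle (payoff 12).
Column's best responses — vs Top: Left (payoff 9); vs Middle: Right (payoff 11); vs Bottom: Center (payoff 7).
The only mutual best response is (Middle, Right); neither player gains by switching there.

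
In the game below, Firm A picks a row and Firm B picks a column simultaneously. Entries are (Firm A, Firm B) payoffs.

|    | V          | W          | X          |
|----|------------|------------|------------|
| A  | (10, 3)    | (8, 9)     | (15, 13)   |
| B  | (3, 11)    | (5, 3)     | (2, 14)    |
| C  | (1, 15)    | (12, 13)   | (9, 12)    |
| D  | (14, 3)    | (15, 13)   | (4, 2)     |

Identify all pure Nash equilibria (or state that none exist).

(A, X) and (D, W)

A profile is a Nash equilibrium when each player is best-responding to the other.
Firm A's best responses — vs V: D (payoff 14); vs W: D (payoff 15); vs X: A (payoff 15).
Firm B's best responses — vs A: X (payoff 13); vs B: X (payoff 14); vs C: V (payoff 15); vs D: W (payoff 13).
Mutual best responses occur at (A, X) and (D, W); at each, neither player gains by switching.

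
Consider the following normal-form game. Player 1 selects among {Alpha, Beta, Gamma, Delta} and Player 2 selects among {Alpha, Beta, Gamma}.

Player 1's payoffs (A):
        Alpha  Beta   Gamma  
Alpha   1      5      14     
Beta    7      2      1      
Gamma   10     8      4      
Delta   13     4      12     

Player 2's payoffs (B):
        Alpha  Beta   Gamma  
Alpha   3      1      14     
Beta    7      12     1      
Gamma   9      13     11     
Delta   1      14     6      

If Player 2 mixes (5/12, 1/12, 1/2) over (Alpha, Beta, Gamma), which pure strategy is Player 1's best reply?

Delta

Player 1's best reply maximizes expected payoff against the mix.
Alpha: (5/12)·1 + (1/12)·5 + (1/2)·14 = 47/6
Beta: (5/12)·7 + (1/12)·2 + (1/2)·1 = 43/12
Gamma: (5/12)·10 + (1/12)·8 + (1/2)·4 = 41/6
Delta: (5/12)·13 + (1/12)·4 + (1/2)·12 = 47/4
Highest expected payoff is 47/4, from Delta.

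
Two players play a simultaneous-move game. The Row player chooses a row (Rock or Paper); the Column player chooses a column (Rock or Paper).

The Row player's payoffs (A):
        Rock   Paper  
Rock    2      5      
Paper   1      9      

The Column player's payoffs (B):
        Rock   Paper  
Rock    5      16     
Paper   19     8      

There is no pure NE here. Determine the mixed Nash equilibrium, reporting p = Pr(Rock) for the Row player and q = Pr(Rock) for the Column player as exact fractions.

p = 1/2, q = 4/5

In a mixed NE each player is indifferent between their pure strategies, so the opponent's mix sets the indifference.
The Column player indifferent between Rock and Paper: p·5 + (1−p)·19 = p·16 + (1−p)·8 ⟹ 19 + (-14)p = 8 + 8p ⟹ p = 1/2.
The Row player indifferent between Rock and Paper: q·2 + (1−q)·5 = q·1 + (1−q)·9 ⟹ 5 + (-3)q = 9 + (-8)q ⟹ q = 4/5.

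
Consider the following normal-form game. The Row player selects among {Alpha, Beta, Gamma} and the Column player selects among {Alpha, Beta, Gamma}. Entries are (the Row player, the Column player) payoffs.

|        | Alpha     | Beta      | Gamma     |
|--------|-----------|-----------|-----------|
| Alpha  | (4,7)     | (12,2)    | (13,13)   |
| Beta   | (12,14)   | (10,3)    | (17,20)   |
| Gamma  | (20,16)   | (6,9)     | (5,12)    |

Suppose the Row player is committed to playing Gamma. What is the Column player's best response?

With the Row player fixed at Gamma, the Column player's payoffs are: Alpha → 16, Beta → 9, Gamma → 12.
The maximum is 16, achieved by Alpha.

Alpha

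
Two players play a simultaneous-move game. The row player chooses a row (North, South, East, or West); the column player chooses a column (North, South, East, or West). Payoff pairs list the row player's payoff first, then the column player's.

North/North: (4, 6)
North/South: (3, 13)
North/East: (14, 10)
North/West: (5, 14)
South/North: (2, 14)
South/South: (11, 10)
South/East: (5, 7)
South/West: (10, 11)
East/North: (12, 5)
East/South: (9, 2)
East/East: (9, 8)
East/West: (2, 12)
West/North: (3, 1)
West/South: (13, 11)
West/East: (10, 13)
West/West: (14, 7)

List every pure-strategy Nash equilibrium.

No pure-strategy Nash equilibrium

A profile is a Nash equilibrium when each player is best-responding to the other.
The row player's best responses — vs North: East (payoff 12); vs South: West (payoff 13); vs East: North (payoff 14); vs West: West (payoff 14).
The column player's best responses — vs North: West (payoff 14); vs South: North (payoff 14); vs East: West (payoff 12); vs West: East (payoff 13).
No cell has both players best-responding. For instance, the row player's best reply to South is West, but against West the column player prefers East over South.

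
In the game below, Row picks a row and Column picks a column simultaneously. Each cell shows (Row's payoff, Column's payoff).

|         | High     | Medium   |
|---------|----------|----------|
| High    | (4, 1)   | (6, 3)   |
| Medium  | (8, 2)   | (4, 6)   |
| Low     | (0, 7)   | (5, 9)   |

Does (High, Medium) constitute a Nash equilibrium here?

Yes

Holding Column at Medium: Row gets 6 from High, versus 4 from Medium, 5 from Low. No profitable deviation for Row.
Holding Row at High: Column gets 3 from Medium, versus 1 from High. No profitable deviation for Column either.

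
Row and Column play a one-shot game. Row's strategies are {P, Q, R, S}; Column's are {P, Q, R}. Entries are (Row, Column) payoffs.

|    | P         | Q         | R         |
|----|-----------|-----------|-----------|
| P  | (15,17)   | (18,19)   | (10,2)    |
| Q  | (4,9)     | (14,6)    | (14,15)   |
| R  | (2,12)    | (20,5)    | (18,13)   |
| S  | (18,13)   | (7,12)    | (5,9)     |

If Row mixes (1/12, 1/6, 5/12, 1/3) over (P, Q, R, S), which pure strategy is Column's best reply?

P

Column's best reply maximizes expected payoff against the mix.
P: (1/12)·17 + (1/6)·9 + (5/12)·12 + (1/3)·13 = 49/4
Q: (1/12)·19 + (1/6)·6 + (5/12)·5 + (1/3)·12 = 26/3
R: (1/12)·2 + (1/6)·15 + (5/12)·13 + (1/3)·9 = 133/12
Highest expected payoff is 49/4, from P.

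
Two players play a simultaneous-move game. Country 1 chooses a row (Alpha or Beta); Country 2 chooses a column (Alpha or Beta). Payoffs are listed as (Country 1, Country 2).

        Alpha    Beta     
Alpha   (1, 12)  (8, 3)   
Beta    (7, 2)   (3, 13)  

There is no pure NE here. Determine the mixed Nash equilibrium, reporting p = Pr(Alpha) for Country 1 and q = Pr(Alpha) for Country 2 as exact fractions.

In a mixed NE each player is indifferent between their pure strategies, so the opponent's mix sets the indifference.
Country 2 indifferent between Alpha and Beta: p·12 + (1−p)·2 = p·3 + (1−p)·13 ⟹ 2 + 10p = 13 + (-10)p ⟹ p = 11/20.
Country 1 indifferent between Alpha and Beta: q·1 + (1−q)·8 = q·7 + (1−q)·3 ⟹ 8 + (-7)q = 3 + 4q ⟹ q = 5/11.

p = 11/20, q = 5/11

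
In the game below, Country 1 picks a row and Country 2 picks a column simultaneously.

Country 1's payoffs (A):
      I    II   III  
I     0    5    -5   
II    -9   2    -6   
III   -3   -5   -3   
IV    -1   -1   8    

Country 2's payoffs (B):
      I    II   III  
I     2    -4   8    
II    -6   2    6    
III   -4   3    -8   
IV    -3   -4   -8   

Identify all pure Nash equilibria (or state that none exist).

There is no pure-strategy Nash equilibrium

Check mutual best responses: a cell is a NE iff neither player can gain by unilaterally deviating.
Country 1's best responses — vs I: I (payoff 0); vs II: I (payoff 5); vs III: IV (payoff 8).
Country 2's best responses — vs I: III (payoff 8); vs II: III (payoff 6); vs III: II (payoff 3); vs IV: I (payoff -3).
No cell has both players best-responding. For instance, Country 1's best reply to I is I, but against I Country 2 prefers III over I.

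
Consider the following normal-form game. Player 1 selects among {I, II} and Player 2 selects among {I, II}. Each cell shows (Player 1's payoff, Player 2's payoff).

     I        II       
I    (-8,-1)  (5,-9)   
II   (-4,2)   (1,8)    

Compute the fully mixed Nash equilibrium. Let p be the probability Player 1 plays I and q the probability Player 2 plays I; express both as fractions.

p = 3/7, q = 1/2

In a mixed NE each player is indifferent between their pure strategies, so the opponent's mix sets the indifference.
Player 2 indifferent between I and II: p·(-1) + (1−p)·2 = p·(-9) + (1−p)·8 ⟹ 2 + (-3)p = 8 + (-17)p ⟹ p = 3/7.
Player 1 indifferent between I and II: q·(-8) + (1−q)·5 = q·(-4) + (1−q)·1 ⟹ 5 + (-13)q = 1 + (-5)q ⟹ q = 1/2.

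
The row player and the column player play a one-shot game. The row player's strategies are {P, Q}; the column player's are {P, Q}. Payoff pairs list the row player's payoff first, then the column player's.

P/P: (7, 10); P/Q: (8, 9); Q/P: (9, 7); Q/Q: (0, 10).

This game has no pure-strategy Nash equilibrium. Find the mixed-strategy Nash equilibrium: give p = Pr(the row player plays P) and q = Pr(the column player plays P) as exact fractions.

In a mixed NE each player is indifferent between their pure strategies, so the opponent's mix sets the indifference.
The column player indifferent between P and Q: p·10 + (1−p)·7 = p·9 + (1−p)·10 ⟹ 7 + 3p = 10 + (-1)p ⟹ p = 3/4.
The row player indifferent between P and Q: q·7 + (1−q)·8 = q·9 + (1−q)·0 ⟹ 8 + (-1)q = 0 + 9q ⟹ q = 4/5.

p = 3/4, q = 4/5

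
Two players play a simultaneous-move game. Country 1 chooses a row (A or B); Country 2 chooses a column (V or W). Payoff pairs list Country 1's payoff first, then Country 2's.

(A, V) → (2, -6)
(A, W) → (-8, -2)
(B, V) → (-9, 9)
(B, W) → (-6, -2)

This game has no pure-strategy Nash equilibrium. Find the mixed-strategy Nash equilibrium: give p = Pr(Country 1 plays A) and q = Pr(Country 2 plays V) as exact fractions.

Each player's mixing probability is pinned down by making the *other* player indifferent.
Country 2 indifferent between V and W: p·(-6) + (1−p)·9 = p·(-2) + (1−p)·(-2) ⟹ 9 + (-15)p = (-2) + 0p ⟹ p = 11/15.
Country 1 indifferent between A and B: q·2 + (1−q)·(-8) = q·(-9) + (1−q)·(-6) ⟹ (-8) + 10q = (-6) + (-3)q ⟹ q = 2/13.

p = 11/15, q = 2/13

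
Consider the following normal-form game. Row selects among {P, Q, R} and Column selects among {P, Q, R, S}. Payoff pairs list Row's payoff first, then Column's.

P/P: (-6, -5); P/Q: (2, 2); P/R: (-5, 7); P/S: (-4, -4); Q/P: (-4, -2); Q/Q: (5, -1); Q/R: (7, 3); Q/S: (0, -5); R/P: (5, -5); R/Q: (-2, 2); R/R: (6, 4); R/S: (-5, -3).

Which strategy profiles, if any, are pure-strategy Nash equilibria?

(Q, R)

Find each player's best response to every opponent strategy; NE are the intersections.
Row's best responses — vs P: R (payoff 5); vs Q: Q (payoff 5); vs R: Q (payoff 7); vs S: Q (payoff 0).
Column's best responses — vs P: R (payoff 7); vs Q: R (payoff 3); vs R: R (payoff 4).
The only mutual best response is (Q, R); neither player gains by switching there.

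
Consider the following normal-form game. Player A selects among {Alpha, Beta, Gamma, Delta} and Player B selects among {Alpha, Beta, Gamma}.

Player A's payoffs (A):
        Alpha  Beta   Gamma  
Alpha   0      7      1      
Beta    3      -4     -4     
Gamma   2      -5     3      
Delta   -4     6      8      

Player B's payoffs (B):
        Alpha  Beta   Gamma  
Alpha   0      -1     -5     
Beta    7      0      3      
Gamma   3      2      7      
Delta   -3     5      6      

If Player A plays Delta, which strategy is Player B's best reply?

With Player A fixed at Delta, Player B's payoffs are: Alpha → -3, Beta → 5, Gamma → 6.
The maximum is 6, achieved by Gamma.

Gamma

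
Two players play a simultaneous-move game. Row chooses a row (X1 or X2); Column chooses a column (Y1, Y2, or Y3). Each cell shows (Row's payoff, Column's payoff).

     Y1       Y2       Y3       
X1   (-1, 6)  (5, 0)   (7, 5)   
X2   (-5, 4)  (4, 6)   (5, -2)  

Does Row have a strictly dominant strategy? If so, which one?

X1

A strategy is strictly dominant if it gives Row a strictly higher payoff than every other strategy, against every choice by the opponent.
X1 strictly dominates: vs Y1: -1 > -5; vs Y2: 5 > 4; vs Y3: 7 > 5.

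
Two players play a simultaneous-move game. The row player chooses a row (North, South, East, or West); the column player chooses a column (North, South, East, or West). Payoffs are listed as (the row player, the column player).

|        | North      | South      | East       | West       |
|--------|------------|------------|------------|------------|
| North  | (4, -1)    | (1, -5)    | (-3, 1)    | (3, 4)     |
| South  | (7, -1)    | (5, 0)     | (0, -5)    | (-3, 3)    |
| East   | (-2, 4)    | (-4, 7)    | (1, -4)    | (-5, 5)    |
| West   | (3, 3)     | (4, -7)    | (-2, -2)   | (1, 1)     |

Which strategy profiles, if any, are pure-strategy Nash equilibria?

(North, West)

Find each player's best response to every opponent strategy; NE are the intersections.
The row player's best responses — vs North: South (payoff 7); vs South: South (payoff 5); vs East: East (payoff 1); vs West: North (payoff 3).
The column player's best responses — vs North: West (payoff 4); vs South: West (payoff 3); vs East: South (payoff 7); vs West: North (payoff 3).
The only mutual best response is (North, West); neither player gains by switching there.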